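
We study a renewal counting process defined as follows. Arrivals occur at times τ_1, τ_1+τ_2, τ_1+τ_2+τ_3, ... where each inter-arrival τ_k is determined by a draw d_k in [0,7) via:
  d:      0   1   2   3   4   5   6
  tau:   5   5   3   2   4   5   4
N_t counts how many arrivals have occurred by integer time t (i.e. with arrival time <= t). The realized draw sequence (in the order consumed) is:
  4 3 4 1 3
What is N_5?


draw d_1=4: τ_1=4, arrival time A_1=4
draw d_2=3: τ_2=2, arrival time A_2=6
draw d_3=4: τ_3=4, arrival time A_3=10
draw d_4=1: τ_4=5, arrival time A_4=15
draw d_5=3: τ_5=2, arrival time A_5=17
N_t over t=0..5: 0:0 1:0 2:0 3:0 4:1 5:1

1


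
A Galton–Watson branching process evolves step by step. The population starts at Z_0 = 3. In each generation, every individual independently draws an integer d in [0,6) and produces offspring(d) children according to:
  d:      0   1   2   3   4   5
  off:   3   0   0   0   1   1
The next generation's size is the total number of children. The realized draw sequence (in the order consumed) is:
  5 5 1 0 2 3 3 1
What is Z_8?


gen 0: Z_0=3, draws=[5, 5, 1], offspring=[1, 1, 0], Z_1=2
gen 1: Z_1=2, draws=[0, 2], offspring=[3, 0], Z_2=3
gen 2: Z_2=3, draws=[3, 3, 1], offspring=[0, 0, 0], Z_3=0
gen 3: Z_3=0, draws=[], offspring=[], Z_4=0
gen 4: Z_4=0, draws=[], offspring=[], Z_5=0
gen 5: Z_5=0, draws=[], offspring=[], Z_6=0
gen 6: Z_6=0, draws=[], offspring=[], Z_7=0
gen 7: Z_7=0, draws=[], offspring=[], Z_8=0

0


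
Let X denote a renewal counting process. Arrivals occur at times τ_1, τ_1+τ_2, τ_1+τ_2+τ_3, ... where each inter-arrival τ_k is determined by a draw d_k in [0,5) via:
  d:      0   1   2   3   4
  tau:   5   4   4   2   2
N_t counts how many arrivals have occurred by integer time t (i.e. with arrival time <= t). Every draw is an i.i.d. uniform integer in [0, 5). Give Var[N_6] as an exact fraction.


5876/15625

Inter-arrival values over d=0..4: [5, 4, 4, 2, 2]
Each d has probability 1/5, so the pmf of τ is: f(2) = 2/5, f(4) = 2/5, f(5) = 1/5
Let p_n(j) = P(N_n = j), with p_0 = [1]. Condition on τ_1: p_n(0) = P(τ > n), and for j >= 1, p_n(j) = Σ_{k<=n} f(k)·p_{n−k}(j−1)
p_1 = [1]  (j = 0)
p_2 = [3/5, 2/5]  (j = 0..1)
p_3 = [3/5, 2/5]  (j = 0..1)
p_4 = [1/5, 16/25, 4/25]  (j = 0..2)
p_5 = [0, 21/25, 4/25]  (j = 0..2)
p_6 = [0, 13/25, 52/125, 8/125]  (j = 0..3)
E[N_6] = Σ j·p_6(j) = 193/125;  E[N_6²] = Σ j²·p_6(j) = 69/25
Var[N_6] = 69/25 − (193/125)² = 5876/15625


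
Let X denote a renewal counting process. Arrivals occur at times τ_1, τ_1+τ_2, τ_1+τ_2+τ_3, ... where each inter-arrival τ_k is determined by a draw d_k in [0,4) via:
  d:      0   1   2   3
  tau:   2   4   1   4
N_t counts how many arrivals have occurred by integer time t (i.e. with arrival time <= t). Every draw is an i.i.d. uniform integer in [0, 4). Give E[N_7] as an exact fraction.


37085/16384

Inter-arrival values over d=0..3: [2, 4, 1, 4]
Each d has probability 1/4, so the pmf of τ is: f(1) = 1/4, f(2) = 1/4, f(4) = 1/2
Renewal equation for m(n) = E[N_n]: condition on τ_1 = k (if k <= n, one arrival plus a fresh copy on the remaining n−k steps): m(n) = F(n) + Σ_{k<=n} f(k)·m(n−k), where F(n) = P(τ <= n) and m(0) = 0
m(1) = F(1) = 1/4
m(2) = F(2) + f(1)·m(1) = 1/2 + 1/4·1/4 = 9/16
m(3) = F(3) + f(1)·m(2) + f(2)·m(1) = 1/2 + 1/4·9/16 + 1/4·1/4 = 45/64
m(4) = F(4) + f(1)·m(3) + f(2)·m(2) = 1 + 1/4·45/64 + 1/4·9/16 = 337/256
m(5) = F(5) + f(1)·m(4) + f(2)·m(3) + f(4)·m(1) = 1 + 1/4·337/256 + 1/4·45/64 + 1/2·1/4 = 1669/1024
m(6) = F(6) + f(1)·m(5) + f(2)·m(4) + f(4)·m(2) = 1 + 1/4·1669/1024 + 1/4·337/256 + 1/2·9/16 = 8265/4096
m(7) = F(7) + f(1)·m(6) + f(2)·m(5) + f(4)·m(3) = 1 + 1/4·8265/4096 + 1/4·1669/1024 + 1/2·45/64 = 37085/16384
E[N_7] = m(7) = 37085/16384


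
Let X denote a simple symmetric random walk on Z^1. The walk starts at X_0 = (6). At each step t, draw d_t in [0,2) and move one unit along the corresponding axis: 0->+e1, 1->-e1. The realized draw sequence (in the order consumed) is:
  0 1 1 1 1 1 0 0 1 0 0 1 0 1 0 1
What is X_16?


t=0: X=(6), d=0 → +e1, X_1=(7)
t=1: X=(7), d=1 → -e1, X_2=(6)
t=2: X=(6), d=1 → -e1, X_3=(5)
t=3: X=(5), d=1 → -e1, X_4=(4)
t=4: X=(4), d=1 → -e1, X_5=(3)
t=5: X=(3), d=1 → -e1, X_6=(2)
t=6: X=(2), d=0 → +e1, X_7=(3)
t=7: X=(3), d=0 → +e1, X_8=(4)
t=8: X=(4), d=1 → -e1, X_9=(3)
t=9: X=(3), d=0 → +e1, X_10=(4)
t=10: X=(4), d=0 → +e1, X_11=(5)
t=11: X=(5), d=1 → -e1, X_12=(4)
t=12: X=(4), d=0 → +e1, X_13=(5)
t=13: X=(5), d=1 → -e1, X_14=(4)
t=14: X=(4), d=0 → +e1, X_15=(5)
t=15: X=(5), d=1 → -e1, X_16=(4)

(4)


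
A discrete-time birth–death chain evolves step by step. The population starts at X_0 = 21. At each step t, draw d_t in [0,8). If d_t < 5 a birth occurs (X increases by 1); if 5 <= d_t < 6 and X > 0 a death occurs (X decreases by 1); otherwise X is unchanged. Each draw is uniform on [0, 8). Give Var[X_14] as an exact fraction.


7

X can drop by at most 1 per step and X_0 = 21 > T = 14, so X_t >= 21 − t >= 7 > 0 for every t <= 14: the floor at 0 (the 'and X > 0' condition) never binds. Hence X_14 = X_0 + Σ_{t<14} Y_t with i.i.d. increments Y_t = y(d_t) ∈ {+1, −1, 0}.
Outcome values over d=0..7: [1, 1, 1, 1, 1, -1, 0, 0]
Σy = 4, Σy² = 6, M = 8
μ = 4/8 = 1/2,  σ² = 6/8 − (1/2)² = 1/2
Independent increments: Var[X_14] = 14·σ² = 14·(1/2) = 7


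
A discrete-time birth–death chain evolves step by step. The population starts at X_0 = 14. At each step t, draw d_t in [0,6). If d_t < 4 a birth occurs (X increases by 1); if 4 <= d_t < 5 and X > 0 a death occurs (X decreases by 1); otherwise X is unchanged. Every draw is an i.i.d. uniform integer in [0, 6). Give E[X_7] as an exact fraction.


X can drop by at most 1 per step and X_0 = 14 > T = 7, so X_t >= 14 − t >= 7 > 0 for every t <= 7: the floor at 0 (the 'and X > 0' condition) never binds. Hence X_7 = X_0 + Σ_{t<7} Y_t with i.i.d. increments Y_t = y(d_t) ∈ {+1, −1, 0}.
Outcome values over d=0..5: [1, 1, 1, 1, -1, 0]
Σy = 3, Σy² = 5, M = 6
μ = 3/6 = 1/2,  σ² = 5/6 − (1/2)² = 7/12
E[X_7] = 14 + 7·(1/2) = 35/2

35/2


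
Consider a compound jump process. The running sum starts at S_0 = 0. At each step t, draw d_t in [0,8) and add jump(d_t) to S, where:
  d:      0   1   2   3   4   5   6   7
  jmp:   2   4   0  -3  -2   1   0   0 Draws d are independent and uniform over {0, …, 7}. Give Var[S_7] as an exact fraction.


Outcome values over d=0..7: [2, 4, 0, -3, -2, 1, 0, 0]
Σy = 2, Σy² = 34, M = 8
μ = 2/8 = 1/4,  σ² = 34/8 − (1/4)² = 67/16
Independent increments: Var[S_7] = 7·σ² = 7·(67/16) = 469/16

469/16


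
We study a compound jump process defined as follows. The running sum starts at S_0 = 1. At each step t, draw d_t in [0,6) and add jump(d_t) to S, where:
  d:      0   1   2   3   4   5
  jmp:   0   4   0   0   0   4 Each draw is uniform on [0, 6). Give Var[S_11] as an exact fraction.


Outcome values over d=0..5: [0, 4, 0, 0, 0, 4]
Σy = 8, Σy² = 32, M = 6
μ = 8/6 = 4/3,  σ² = 32/6 − (4/3)² = 32/9
Independent increments: Var[S_11] = 11·σ² = 11·(32/9) = 352/9

352/9


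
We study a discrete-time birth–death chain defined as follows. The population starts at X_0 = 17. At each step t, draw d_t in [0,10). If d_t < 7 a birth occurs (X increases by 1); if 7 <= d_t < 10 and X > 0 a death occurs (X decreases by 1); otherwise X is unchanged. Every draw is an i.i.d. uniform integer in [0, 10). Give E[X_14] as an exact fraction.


113/5

X can drop by at most 1 per step and X_0 = 17 > T = 14, so X_t >= 17 − t >= 3 > 0 for every t <= 14: the floor at 0 (the 'and X > 0' condition) never binds. Hence X_14 = X_0 + Σ_{t<14} Y_t with i.i.d. increments Y_t = y(d_t) ∈ {+1, −1, 0}.
Outcome values over d=0..9: [1, 1, 1, 1, 1, 1, 1, -1, -1, -1]
Σy = 4, Σy² = 10, M = 10
μ = 4/10 = 2/5,  σ² = 10/10 − (2/5)² = 21/25
E[X_14] = 17 + 14·(2/5) = 113/5


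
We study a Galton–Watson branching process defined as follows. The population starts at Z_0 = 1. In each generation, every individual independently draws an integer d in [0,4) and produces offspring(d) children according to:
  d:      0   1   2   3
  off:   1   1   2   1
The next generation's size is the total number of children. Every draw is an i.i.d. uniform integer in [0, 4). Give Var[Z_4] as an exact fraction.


138375/65536

Outcome values over d=0..3: [1, 1, 2, 1]
Σy = 5, Σy² = 7, M = 4
μ = 5/4 = 5/4,  σ² = 7/4 − (5/4)² = 3/16
V_0 = 0, E_0 = 1
V_1 = 3/16·E_0 + (5/4)²·V_0 = 3/16;  E_1 = 5/4
V_2 = 3/16·E_1 + (5/4)²·V_1 = 135/256;  E_2 = 25/16
V_3 = 3/16·E_2 + (5/4)²·V_2 = 4575/4096;  E_3 = 125/64
V_4 = 3/16·E_3 + (5/4)²·V_3 = 138375/65536;  E_4 = 625/256


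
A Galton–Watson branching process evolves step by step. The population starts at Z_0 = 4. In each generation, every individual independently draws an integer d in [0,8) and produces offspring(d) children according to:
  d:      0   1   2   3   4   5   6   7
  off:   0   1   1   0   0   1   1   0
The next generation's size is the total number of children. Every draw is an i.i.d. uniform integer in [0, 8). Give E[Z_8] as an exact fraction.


1/64

Outcome values over d=0..7: [0, 1, 1, 0, 0, 1, 1, 0]
Σy = 4, Σy² = 4, M = 8
μ = 4/8 = 1/2,  σ² = 4/8 − (1/2)² = 1/4
E[Z_0] = 4
E[Z_1] = 1/2·E[Z_0] = 2
E[Z_2] = 1/2·E[Z_1] = 1
E[Z_3] = 1/2·E[Z_2] = 1/2
E[Z_4] = 1/2·E[Z_3] = 1/4
E[Z_5] = 1/2·E[Z_4] = 1/8
E[Z_6] = 1/2·E[Z_5] = 1/16
E[Z_7] = 1/2·E[Z_6] = 1/32
E[Z_8] = 1/2·E[Z_7] = 1/64


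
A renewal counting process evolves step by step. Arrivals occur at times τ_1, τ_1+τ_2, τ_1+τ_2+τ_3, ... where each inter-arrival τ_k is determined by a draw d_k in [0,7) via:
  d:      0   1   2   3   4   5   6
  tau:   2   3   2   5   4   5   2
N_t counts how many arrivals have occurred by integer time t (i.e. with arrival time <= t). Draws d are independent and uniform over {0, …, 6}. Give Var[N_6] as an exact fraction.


Inter-arrival values over d=0..6: [2, 3, 2, 5, 4, 5, 2]
Each d has probability 1/7, so the pmf of τ is: f(2) = 3/7, f(3) = 1/7, f(4) = 1/7, f(5) = 2/7
Let p_n(j) = P(N_n = j), with p_0 = [1]. Condition on τ_1: p_n(0) = P(τ > n), and for j >= 1, p_n(j) = Σ_{k<=n} f(k)·p_{n−k}(j−1)
p_1 = [1]  (j = 0)
p_2 = [4/7, 3/7]  (j = 0..1)
p_3 = [3/7, 4/7]  (j = 0..1)
p_4 = [2/7, 26/49, 9/49]  (j = 0..2)
p_5 = [0, 34/49, 15/49]  (j = 0..2)
p_6 = [0, 27/49, 127/343, 27/343]  (j = 0..3)
E[N_6] = Σ j·p_6(j) = 524/343;  E[N_6²] = Σ j²·p_6(j) = 940/343
Var[N_6] = 940/343 − (524/343)² = 47844/117649

47844/117649


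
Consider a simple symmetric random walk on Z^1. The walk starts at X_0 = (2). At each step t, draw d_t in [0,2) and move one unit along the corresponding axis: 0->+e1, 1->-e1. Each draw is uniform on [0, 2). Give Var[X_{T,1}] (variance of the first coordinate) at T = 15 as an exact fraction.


15

Outcome values over d=0..1: [1, -1]
Σy = 0, Σy² = 2, M = 2
μ = 0/2 = 0,  σ² = 2/2 − (0)² = 1
Independent increments: Var[X_15] = 15·σ² = 15·(1) = 15


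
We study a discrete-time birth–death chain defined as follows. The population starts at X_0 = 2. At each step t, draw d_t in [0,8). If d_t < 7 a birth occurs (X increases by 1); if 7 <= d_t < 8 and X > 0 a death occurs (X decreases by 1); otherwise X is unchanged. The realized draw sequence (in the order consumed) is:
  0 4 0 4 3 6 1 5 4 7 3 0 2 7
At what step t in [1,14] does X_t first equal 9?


t=0: X=2, d=0 → birth, X_1=3
t=1: X=3, d=4 → birth, X_2=4
t=2: X=4, d=0 → birth, X_3=5
t=3: X=5, d=4 → birth, X_4=6
t=4: X=6, d=3 → birth, X_5=7
t=5: X=7, d=6 → birth, X_6=8
t=6: X=8, d=1 → birth, X_7=9
t=7: X=9, d=5 → birth, X_8=10
t=8: X=10, d=4 → birth, X_9=11
t=9: X=11, d=7 → death, X_10=10
t=10: X=10, d=3 → birth, X_11=11
t=11: X=11, d=0 → birth, X_12=12
t=12: X=12, d=2 → birth, X_13=13
t=13: X=13, d=7 → death, X_14=12

7


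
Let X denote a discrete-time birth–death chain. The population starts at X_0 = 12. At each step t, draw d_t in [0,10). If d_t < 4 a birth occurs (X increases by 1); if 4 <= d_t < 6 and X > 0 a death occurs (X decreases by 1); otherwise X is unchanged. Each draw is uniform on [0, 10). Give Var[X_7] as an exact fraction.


X can drop by at most 1 per step and X_0 = 12 > T = 7, so X_t >= 12 − t >= 5 > 0 for every t <= 7: the floor at 0 (the 'and X > 0' condition) never binds. Hence X_7 = X_0 + Σ_{t<7} Y_t with i.i.d. increments Y_t = y(d_t) ∈ {+1, −1, 0}.
Outcome values over d=0..9: [1, 1, 1, 1, -1, -1, 0, 0, 0, 0]
Σy = 2, Σy² = 6, M = 10
μ = 2/10 = 1/5,  σ² = 6/10 − (1/5)² = 14/25
Independent increments: Var[X_7] = 7·σ² = 7·(14/25) = 98/25

98/25


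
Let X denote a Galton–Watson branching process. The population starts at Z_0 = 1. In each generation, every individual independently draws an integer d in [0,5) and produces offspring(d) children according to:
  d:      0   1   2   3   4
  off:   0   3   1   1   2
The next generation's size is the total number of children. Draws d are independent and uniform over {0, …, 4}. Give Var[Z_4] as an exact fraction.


Outcome values over d=0..4: [0, 3, 1, 1, 2]
Σy = 7, Σy² = 15, M = 5
μ = 7/5 = 7/5,  σ² = 15/5 − (7/5)² = 26/25
V_0 = 0, E_0 = 1
V_1 = 26/25·E_0 + (7/5)²·V_0 = 26/25;  E_1 = 7/5
V_2 = 26/25·E_1 + (7/5)²·V_1 = 2184/625;  E_2 = 49/25
V_3 = 26/25·E_2 + (7/5)²·V_2 = 138866/15625;  E_3 = 343/125
V_4 = 26/25·E_3 + (7/5)²·V_3 = 7919184/390625;  E_4 = 2401/625

7919184/390625


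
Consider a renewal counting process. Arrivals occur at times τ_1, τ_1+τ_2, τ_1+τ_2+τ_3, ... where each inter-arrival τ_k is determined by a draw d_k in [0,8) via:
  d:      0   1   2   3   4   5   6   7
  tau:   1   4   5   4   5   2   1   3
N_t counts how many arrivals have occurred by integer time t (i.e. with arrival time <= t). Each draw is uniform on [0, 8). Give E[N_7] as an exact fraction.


32921/16384

Inter-arrival values over d=0..7: [1, 4, 5, 4, 5, 2, 1, 3]
Each d has probability 1/8, so the pmf of τ is: f(1) = 1/4, f(2) = 1/8, f(3) = 1/8, f(4) = 1/4, f(5) = 1/4
Renewal equation for m(n) = E[N_n]: condition on τ_1 = k (if k <= n, one arrival plus a fresh copy on the remaining n−k steps): m(n) = F(n) + Σ_{k<=n} f(k)·m(n−k), where F(n) = P(τ <= n) and m(0) = 0
m(1) = F(1) = 1/4
m(2) = F(2) + f(1)·m(1) = 3/8 + 1/4·1/4 = 7/16
m(3) = F(3) + f(1)·m(2) + f(2)·m(1) = 1/2 + 1/4·7/16 + 1/8·1/4 = 41/64
m(4) = F(4) + f(1)·m(3) + f(2)·m(2) + f(3)·m(1) = 3/4 + 1/4·41/64 + 1/8·7/16 + 1/8·1/4 = 255/256
m(5) = F(5) + f(1)·m(4) + f(2)·m(3) + f(3)·m(2) + f(4)·m(1) = 1 + 1/4·255/256 + 1/8·41/64 + 1/8·7/16 + 1/4·1/4 = 1481/1024
m(6) = F(6) + f(1)·m(5) + f(2)·m(4) + f(3)·m(3) + f(4)·m(2) + f(5)·m(1) = 1 + 1/4·1481/1024 + 1/8·255/256 + 1/8·41/64 + 1/4·7/16 + 1/4·1/4 = 7119/4096
m(7) = F(7) + f(1)·m(6) + f(2)·m(5) + f(3)·m(4) + f(4)·m(3) + f(5)·m(2) = 1 + 1/4·7119/4096 + 1/8·1481/1024 + 1/8·255/256 + 1/4·41/64 + 1/4·7/16 = 32921/16384
E[N_7] = m(7) = 32921/16384


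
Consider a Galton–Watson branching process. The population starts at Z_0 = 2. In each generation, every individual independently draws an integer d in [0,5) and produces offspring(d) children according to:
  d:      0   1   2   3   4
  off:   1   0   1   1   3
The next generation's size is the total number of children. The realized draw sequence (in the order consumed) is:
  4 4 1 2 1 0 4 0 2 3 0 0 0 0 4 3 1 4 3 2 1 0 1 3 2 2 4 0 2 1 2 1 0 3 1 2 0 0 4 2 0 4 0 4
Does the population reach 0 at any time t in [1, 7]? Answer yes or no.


gen 0: Z_0=2, draws=[4, 4], offspring=[3, 3], Z_1=6
gen 1: Z_1=6, draws=[1, 2, 1, 0, 4, 0], offspring=[0, 1, 0, 1, 3, 1], Z_2=6
gen 2: Z_2=6, draws=[2, 3, 0, 0, 0, 0], offspring=[1, 1, 1, 1, 1, 1], Z_3=6
gen 3: Z_3=6, draws=[4, 3, 1, 4, 3, 2], offspring=[3, 1, 0, 3, 1, 1], Z_4=9
gen 4: Z_4=9, draws=[1, 0, 1, 3, 2, 2, 4, 0, 2], offspring=[0, 1, 0, 1, 1, 1, 3, 1, 1], Z_5=9
gen 5: Z_5=9, draws=[1, 2, 1, 0, 3, 1, 2, 0, 0], offspring=[0, 1, 0, 1, 1, 0, 1, 1, 1], Z_6=6
gen 6: Z_6=6, draws=[4, 2, 0, 4, 0, 4], offspring=[3, 1, 1, 3, 1, 3], Z_7=12

no


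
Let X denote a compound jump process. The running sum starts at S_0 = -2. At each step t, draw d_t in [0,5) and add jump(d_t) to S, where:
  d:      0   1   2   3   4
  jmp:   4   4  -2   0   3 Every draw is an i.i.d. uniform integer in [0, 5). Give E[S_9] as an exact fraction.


Outcome values over d=0..4: [4, 4, -2, 0, 3]
Σy = 9, Σy² = 45, M = 5
μ = 9/5 = 9/5,  σ² = 45/5 − (9/5)² = 144/25
E[S_9] = -2 + 9·(9/5) = 71/5

71/5


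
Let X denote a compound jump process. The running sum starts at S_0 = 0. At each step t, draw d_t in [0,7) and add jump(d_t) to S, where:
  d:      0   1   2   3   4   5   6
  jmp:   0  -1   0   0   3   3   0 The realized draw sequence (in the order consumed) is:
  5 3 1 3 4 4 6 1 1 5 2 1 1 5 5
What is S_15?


t=0: S=0, d=5, jump=3, S_1=3
t=1: S=3, d=3, jump=0, S_2=3
t=2: S=3, d=1, jump=-1, S_3=2
t=3: S=2, d=3, jump=0, S_4=2
t=4: S=2, d=4, jump=3, S_5=5
t=5: S=5, d=4, jump=3, S_6=8
t=6: S=8, d=6, jump=0, S_7=8
t=7: S=8, d=1, jump=-1, S_8=7
t=8: S=7, d=1, jump=-1, S_9=6
t=9: S=6, d=5, jump=3, S_10=9
t=10: S=9, d=2, jump=0, S_11=9
t=11: S=9, d=1, jump=-1, S_12=8
t=12: S=8, d=1, jump=-1, S_13=7
t=13: S=7, d=5, jump=3, S_14=10
t=14: S=10, d=5, jump=3, S_15=13

13


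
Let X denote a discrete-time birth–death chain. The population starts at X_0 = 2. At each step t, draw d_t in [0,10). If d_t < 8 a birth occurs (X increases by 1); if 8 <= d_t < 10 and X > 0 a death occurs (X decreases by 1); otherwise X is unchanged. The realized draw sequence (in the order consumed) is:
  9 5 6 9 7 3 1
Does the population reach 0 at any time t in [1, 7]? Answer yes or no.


t=0: X=2, d=9 → death, X_1=1
t=1: X=1, d=5 → birth, X_2=2
t=2: X=2, d=6 → birth, X_3=3
t=3: X=3, d=9 → death, X_4=2
t=4: X=2, d=7 → birth, X_5=3
t=5: X=3, d=3 → birth, X_6=4
t=6: X=4, d=1 → birth, X_7=5

no


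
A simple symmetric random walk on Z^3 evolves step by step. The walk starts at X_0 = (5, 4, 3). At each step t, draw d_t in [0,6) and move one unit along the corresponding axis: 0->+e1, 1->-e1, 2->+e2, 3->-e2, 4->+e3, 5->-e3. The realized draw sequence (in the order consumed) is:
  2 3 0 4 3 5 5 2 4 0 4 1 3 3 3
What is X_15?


t=0: X=(5, 4, 3), d=2 → +e2, X_1=(5, 5, 3)
t=1: X=(5, 5, 3), d=3 → -e2, X_2=(5, 4, 3)
t=2: X=(5, 4, 3), d=0 → +e1, X_3=(6, 4, 3)
t=3: X=(6, 4, 3), d=4 → +e3, X_4=(6, 4, 4)
t=4: X=(6, 4, 4), d=3 → -e2, X_5=(6, 3, 4)
t=5: X=(6, 3, 4), d=5 → -e3, X_6=(6, 3, 3)
t=6: X=(6, 3, 3), d=5 → -e3, X_7=(6, 3, 2)
t=7: X=(6, 3, 2), d=2 → +e2, X_8=(6, 4, 2)
t=8: X=(6, 4, 2), d=4 → +e3, X_9=(6, 4, 3)
t=9: X=(6, 4, 3), d=0 → +e1, X_10=(7, 4, 3)
t=10: X=(7, 4, 3), d=4 → +e3, X_11=(7, 4, 4)
t=11: X=(7, 4, 4), d=1 → -e1, X_12=(6, 4, 4)
t=12: X=(6, 4, 4), d=3 → -e2, X_13=(6, 3, 4)
t=13: X=(6, 3, 4), d=3 → -e2, X_14=(6, 2, 4)
t=14: X=(6, 2, 4), d=3 → -e2, X_15=(6, 1, 4)

(6, 1, 4)


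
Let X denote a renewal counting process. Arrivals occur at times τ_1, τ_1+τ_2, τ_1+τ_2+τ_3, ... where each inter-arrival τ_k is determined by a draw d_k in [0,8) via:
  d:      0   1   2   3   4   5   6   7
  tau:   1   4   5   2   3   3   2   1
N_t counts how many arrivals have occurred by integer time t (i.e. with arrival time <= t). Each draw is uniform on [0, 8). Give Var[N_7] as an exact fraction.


228212503/268435456

Inter-arrival values over d=0..7: [1, 4, 5, 2, 3, 3, 2, 1]
Each d has probability 1/8, so the pmf of τ is: f(1) = 1/4, f(2) = 1/4, f(3) = 1/4, f(4) = 1/8, f(5) = 1/8
Let p_n(j) = P(N_n = j), with p_0 = [1]. Condition on τ_1: p_n(0) = P(τ > n), and for j >= 1, p_n(j) = Σ_{k<=n} f(k)·p_{n−k}(j−1)
p_1 = [3/4, 1/4]  (j = 0..1)
p_2 = [1/2, 7/16, 1/16]  (j = 0..2)
p_3 = [1/4, 9/16, 11/64, 1/64]  (j = 0..3)
p_4 = [1/8, 1/2, 5/16, 15/256, 1/256]  (j = 0..4)
p_5 = [0, 7/16, 13/32, 35/256, 19/1024, 1/1024]  (j = 0..5)
p_6 = [0, 1/4, 59/128, 59/256, 27/512, 23/4096, 1/4096]  (j = 0..6)
p_7 = [0, 1/8, 27/64, 83/256, 111/1024, 77/4096, 27/16384, 1/16384]  (j = 0..7)
E[N_7] = Σ j·p_7(j) = 40621/16384;  E[N_7²] = Σ j²·p_7(j) = 114641/16384
Var[N_7] = 114641/16384 − (40621/16384)² = 228212503/268435456


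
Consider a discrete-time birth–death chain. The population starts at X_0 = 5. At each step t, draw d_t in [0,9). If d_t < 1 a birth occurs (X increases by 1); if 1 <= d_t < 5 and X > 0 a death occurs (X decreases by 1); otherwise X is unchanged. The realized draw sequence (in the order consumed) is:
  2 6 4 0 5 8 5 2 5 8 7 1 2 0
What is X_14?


2

t=0: X=5, d=2 → death, X_1=4
t=1: X=4, d=6 → hold, X_2=4
t=2: X=4, d=4 → death, X_3=3
t=3: X=3, d=0 → birth, X_4=4
t=4: X=4, d=5 → hold, X_5=4
t=5: X=4, d=8 → hold, X_6=4
t=6: X=4, d=5 → hold, X_7=4
t=7: X=4, d=2 → death, X_8=3
t=8: X=3, d=5 → hold, X_9=3
t=9: X=3, d=8 → hold, X_10=3
t=10: X=3, d=7 → hold, X_11=3
t=11: X=3, d=1 → death, X_12=2
t=12: X=2, d=2 → death, X_13=1
t=13: X=1, d=0 → birth, X_14=2


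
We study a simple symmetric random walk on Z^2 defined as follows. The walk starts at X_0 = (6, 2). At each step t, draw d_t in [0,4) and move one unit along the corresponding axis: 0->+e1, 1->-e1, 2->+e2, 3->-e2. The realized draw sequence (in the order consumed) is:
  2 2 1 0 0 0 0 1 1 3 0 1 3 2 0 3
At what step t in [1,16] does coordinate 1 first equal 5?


t=0: X=(6, 2), d=2 → +e2, X_1=(6, 3)
t=1: X=(6, 3), d=2 → +e2, X_2=(6, 4)
t=2: X=(6, 4), d=1 → -e1, X_3=(5, 4)
t=3: X=(5, 4), d=0 → +e1, X_4=(6, 4)
t=4: X=(6, 4), d=0 → +e1, X_5=(7, 4)
t=5: X=(7, 4), d=0 → +e1, X_6=(8, 4)
t=6: X=(8, 4), d=0 → +e1, X_7=(9, 4)
t=7: X=(9, 4), d=1 → -e1, X_8=(8, 4)
t=8: X=(8, 4), d=1 → -e1, X_9=(7, 4)
t=9: X=(7, 4), d=3 → -e2, X_10=(7, 3)
t=10: X=(7, 3), d=0 → +e1, X_11=(8, 3)
t=11: X=(8, 3), d=1 → -e1, X_12=(7, 3)
t=12: X=(7, 3), d=3 → -e2, X_13=(7, 2)
t=13: X=(7, 2), d=2 → +e2, X_14=(7, 3)
t=14: X=(7, 3), d=0 → +e1, X_15=(8, 3)
t=15: X=(8, 3), d=3 → -e2, X_16=(8, 2)

3


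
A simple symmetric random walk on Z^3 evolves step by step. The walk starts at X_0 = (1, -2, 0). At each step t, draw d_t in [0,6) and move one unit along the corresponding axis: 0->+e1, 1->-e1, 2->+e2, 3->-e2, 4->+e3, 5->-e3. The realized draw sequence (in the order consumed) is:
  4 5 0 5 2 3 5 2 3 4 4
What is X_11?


t=0: X=(1, -2, 0), d=4 → +e3, X_1=(1, -2, 1)
t=1: X=(1, -2, 1), d=5 → -e3, X_2=(1, -2, 0)
t=2: X=(1, -2, 0), d=0 → +e1, X_3=(2, -2, 0)
t=3: X=(2, -2, 0), d=5 → -e3, X_4=(2, -2, -1)
t=4: X=(2, -2, -1), d=2 → +e2, X_5=(2, -1, -1)
t=5: X=(2, -1, -1), d=3 → -e2, X_6=(2, -2, -1)
t=6: X=(2, -2, -1), d=5 → -e3, X_7=(2, -2, -2)
t=7: X=(2, -2, -2), d=2 → +e2, X_8=(2, -1, -2)
t=8: X=(2, -1, -2), d=3 → -e2, X_9=(2, -2, -2)
t=9: X=(2, -2, -2), d=4 → +e3, X_10=(2, -2, -1)
t=10: X=(2, -2, -1), d=4 → +e3, X_11=(2, -2, 0)

(2, -2, 0)


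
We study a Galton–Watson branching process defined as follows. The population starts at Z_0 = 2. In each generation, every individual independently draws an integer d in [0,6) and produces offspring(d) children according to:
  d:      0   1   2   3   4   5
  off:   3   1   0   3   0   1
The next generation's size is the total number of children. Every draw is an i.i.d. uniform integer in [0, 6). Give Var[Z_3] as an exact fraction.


16576/729

Outcome values over d=0..5: [3, 1, 0, 3, 0, 1]
Σy = 8, Σy² = 20, M = 6
μ = 8/6 = 4/3,  σ² = 20/6 − (4/3)² = 14/9
V_0 = 0, E_0 = 2
V_1 = 14/9·E_0 + (4/3)²·V_0 = 28/9;  E_1 = 8/3
V_2 = 14/9·E_1 + (4/3)²·V_1 = 784/81;  E_2 = 32/9
V_3 = 14/9·E_2 + (4/3)²·V_2 = 16576/729;  E_3 = 128/27


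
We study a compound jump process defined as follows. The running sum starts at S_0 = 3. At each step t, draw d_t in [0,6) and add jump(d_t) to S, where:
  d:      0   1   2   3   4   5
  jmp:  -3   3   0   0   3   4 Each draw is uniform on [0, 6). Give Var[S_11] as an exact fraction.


2299/36

Outcome values over d=0..5: [-3, 3, 0, 0, 3, 4]
Σy = 7, Σy² = 43, M = 6
μ = 7/6 = 7/6,  σ² = 43/6 − (7/6)² = 209/36
Independent increments: Var[S_11] = 11·σ² = 11·(209/36) = 2299/36


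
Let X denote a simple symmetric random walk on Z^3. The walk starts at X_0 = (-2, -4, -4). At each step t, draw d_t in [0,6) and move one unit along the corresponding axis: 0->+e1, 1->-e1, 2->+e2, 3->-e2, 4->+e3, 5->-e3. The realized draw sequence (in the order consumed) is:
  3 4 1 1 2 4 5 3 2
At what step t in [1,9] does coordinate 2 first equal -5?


1

t=0: X=(-2, -4, -4), d=3 → -e2, X_1=(-2, -5, -4)
t=1: X=(-2, -5, -4), d=4 → +e3, X_2=(-2, -5, -3)
t=2: X=(-2, -5, -3), d=1 → -e1, X_3=(-3, -5, -3)
t=3: X=(-3, -5, -3), d=1 → -e1, X_4=(-4, -5, -3)
t=4: X=(-4, -5, -3), d=2 → +e2, X_5=(-4, -4, -3)
t=5: X=(-4, -4, -3), d=4 → +e3, X_6=(-4, -4, -2)
t=6: X=(-4, -4, -2), d=5 → -e3, X_7=(-4, -4, -3)
t=7: X=(-4, -4, -3), d=3 → -e2, X_8=(-4, -5, -3)
t=8: X=(-4, -5, -3), d=2 → +e2, X_9=(-4, -4, -3)


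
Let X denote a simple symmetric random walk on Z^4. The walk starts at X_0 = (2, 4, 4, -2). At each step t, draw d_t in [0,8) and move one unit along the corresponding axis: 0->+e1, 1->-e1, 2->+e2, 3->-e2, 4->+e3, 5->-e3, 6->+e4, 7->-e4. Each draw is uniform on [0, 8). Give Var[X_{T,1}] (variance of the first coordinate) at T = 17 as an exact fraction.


Outcome values over d=0..7: [1, -1, 0, 0, 0, 0, 0, 0]
Σy = 0, Σy² = 2, M = 8
μ = 0/8 = 0,  σ² = 2/8 − (0)² = 1/4
Independent increments: Var[X_17] = 17·σ² = 17·(1/4) = 17/4

17/4


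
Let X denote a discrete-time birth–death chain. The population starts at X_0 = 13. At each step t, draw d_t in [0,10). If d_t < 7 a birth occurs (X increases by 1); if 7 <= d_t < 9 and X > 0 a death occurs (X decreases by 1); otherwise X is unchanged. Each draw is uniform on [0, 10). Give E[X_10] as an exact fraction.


X can drop by at most 1 per step and X_0 = 13 > T = 10, so X_t >= 13 − t >= 3 > 0 for every t <= 10: the floor at 0 (the 'and X > 0' condition) never binds. Hence X_10 = X_0 + Σ_{t<10} Y_t with i.i.d. increments Y_t = y(d_t) ∈ {+1, −1, 0}.
Outcome values over d=0..9: [1, 1, 1, 1, 1, 1, 1, -1, -1, 0]
Σy = 5, Σy² = 9, M = 10
μ = 5/10 = 1/2,  σ² = 9/10 − (1/2)² = 13/20
E[X_10] = 13 + 10·(1/2) = 18

18


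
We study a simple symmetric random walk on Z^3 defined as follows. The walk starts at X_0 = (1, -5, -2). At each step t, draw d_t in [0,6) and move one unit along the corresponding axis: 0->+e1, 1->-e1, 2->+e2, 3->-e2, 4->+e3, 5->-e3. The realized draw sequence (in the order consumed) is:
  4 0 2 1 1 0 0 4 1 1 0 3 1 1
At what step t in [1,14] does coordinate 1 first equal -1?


t=0: X=(1, -5, -2), d=4 → +e3, X_1=(1, -5, -1)
t=1: X=(1, -5, -1), d=0 → +e1, X_2=(2, -5, -1)
t=2: X=(2, -5, -1), d=2 → +e2, X_3=(2, -4, -1)
t=3: X=(2, -4, -1), d=1 → -e1, X_4=(1, -4, -1)
t=4: X=(1, -4, -1), d=1 → -e1, X_5=(0, -4, -1)
t=5: X=(0, -4, -1), d=0 → +e1, X_6=(1, -4, -1)
t=6: X=(1, -4, -1), d=0 → +e1, X_7=(2, -4, -1)
t=7: X=(2, -4, -1), d=4 → +e3, X_8=(2, -4, 0)
t=8: X=(2, -4, 0), d=1 → -e1, X_9=(1, -4, 0)
t=9: X=(1, -4, 0), d=1 → -e1, X_10=(0, -4, 0)
t=10: X=(0, -4, 0), d=0 → +e1, X_11=(1, -4, 0)
t=11: X=(1, -4, 0), d=3 → -e2, X_12=(1, -5, 0)
t=12: X=(1, -5, 0), d=1 → -e1, X_13=(0, -5, 0)
t=13: X=(0, -5, 0), d=1 → -e1, X_14=(-1, -5, 0)

14


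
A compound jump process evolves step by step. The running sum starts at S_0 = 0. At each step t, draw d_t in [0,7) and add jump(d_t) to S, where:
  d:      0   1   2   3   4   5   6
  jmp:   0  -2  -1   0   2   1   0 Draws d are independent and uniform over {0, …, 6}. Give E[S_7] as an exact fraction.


0

Outcome values over d=0..6: [0, -2, -1, 0, 2, 1, 0]
Σy = 0, Σy² = 10, M = 7
μ = 0/7 = 0,  σ² = 10/7 − (0)² = 10/7
E[S_7] = 0 + 7·(0) = 0


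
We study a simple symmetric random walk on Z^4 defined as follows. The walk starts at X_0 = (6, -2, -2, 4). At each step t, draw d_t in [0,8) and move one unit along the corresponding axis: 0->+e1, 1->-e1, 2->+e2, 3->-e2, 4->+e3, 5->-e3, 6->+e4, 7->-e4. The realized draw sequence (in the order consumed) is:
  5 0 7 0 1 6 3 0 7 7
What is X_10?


(8, -3, -3, 2)

t=0: X=(6, -2, -2, 4), d=5 → -e3, X_1=(6, -2, -3, 4)
t=1: X=(6, -2, -3, 4), d=0 → +e1, X_2=(7, -2, -3, 4)
t=2: X=(7, -2, -3, 4), d=7 → -e4, X_3=(7, -2, -3, 3)
t=3: X=(7, -2, -3, 3), d=0 → +e1, X_4=(8, -2, -3, 3)
t=4: X=(8, -2, -3, 3), d=1 → -e1, X_5=(7, -2, -3, 3)
t=5: X=(7, -2, -3, 3), d=6 → +e4, X_6=(7, -2, -3, 4)
t=6: X=(7, -2, -3, 4), d=3 → -e2, X_7=(7, -3, -3, 4)
t=7: X=(7, -3, -3, 4), d=0 → +e1, X_8=(8, -3, -3, 4)
t=8: X=(8, -3, -3, 4), d=7 → -e4, X_9=(8, -3, -3, 3)
t=9: X=(8, -3, -3, 3), d=7 → -e4, X_10=(8, -3, -3, 2)


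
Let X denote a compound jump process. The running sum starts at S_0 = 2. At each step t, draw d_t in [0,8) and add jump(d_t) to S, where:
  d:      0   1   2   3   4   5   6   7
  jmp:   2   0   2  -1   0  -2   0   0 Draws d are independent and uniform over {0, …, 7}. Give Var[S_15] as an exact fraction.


Outcome values over d=0..7: [2, 0, 2, -1, 0, -2, 0, 0]
Σy = 1, Σy² = 13, M = 8
μ = 1/8 = 1/8,  σ² = 13/8 − (1/8)² = 103/64
Independent increments: Var[S_15] = 15·σ² = 15·(103/64) = 1545/64

1545/64


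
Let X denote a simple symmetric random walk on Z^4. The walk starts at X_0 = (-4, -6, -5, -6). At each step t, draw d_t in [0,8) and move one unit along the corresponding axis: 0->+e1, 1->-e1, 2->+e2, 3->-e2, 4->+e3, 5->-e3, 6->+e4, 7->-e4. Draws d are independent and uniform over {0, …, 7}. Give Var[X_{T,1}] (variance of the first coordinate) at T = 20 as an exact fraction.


5

Outcome values over d=0..7: [1, -1, 0, 0, 0, 0, 0, 0]
Σy = 0, Σy² = 2, M = 8
μ = 0/8 = 0,  σ² = 2/8 − (0)² = 1/4
Independent increments: Var[X_20] = 20·σ² = 20·(1/4) = 5


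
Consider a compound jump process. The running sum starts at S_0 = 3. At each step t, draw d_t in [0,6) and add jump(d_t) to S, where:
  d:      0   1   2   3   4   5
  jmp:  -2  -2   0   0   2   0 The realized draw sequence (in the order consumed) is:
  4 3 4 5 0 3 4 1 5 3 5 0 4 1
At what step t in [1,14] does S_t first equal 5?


t=0: S=3, d=4, jump=2, S_1=5
t=1: S=5, d=3, jump=0, S_2=5
t=2: S=5, d=4, jump=2, S_3=7
t=3: S=7, d=5, jump=0, S_4=7
t=4: S=7, d=0, jump=-2, S_5=5
t=5: S=5, d=3, jump=0, S_6=5
t=6: S=5, d=4, jump=2, S_7=7
t=7: S=7, d=1, jump=-2, S_8=5
t=8: S=5, d=5, jump=0, S_9=5
t=9: S=5, d=3, jump=0, S_10=5
t=10: S=5, d=5, jump=0, S_11=5
t=11: S=5, d=0, jump=-2, S_12=3
t=12: S=3, d=4, jump=2, S_13=5
t=13: S=5, d=1, jump=-2, S_14=3

1


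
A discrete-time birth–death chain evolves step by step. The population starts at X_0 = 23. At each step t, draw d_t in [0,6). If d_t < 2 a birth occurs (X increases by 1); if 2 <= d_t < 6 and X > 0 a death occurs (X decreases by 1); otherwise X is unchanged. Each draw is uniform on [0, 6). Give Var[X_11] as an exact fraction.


X can drop by at most 1 per step and X_0 = 23 > T = 11, so X_t >= 23 − t >= 12 > 0 for every t <= 11: the floor at 0 (the 'and X > 0' condition) never binds. Hence X_11 = X_0 + Σ_{t<11} Y_t with i.i.d. increments Y_t = y(d_t) ∈ {+1, −1, 0}.
Outcome values over d=0..5: [1, 1, -1, -1, -1, -1]
Σy = -2, Σy² = 6, M = 6
μ = -2/6 = -1/3,  σ² = 6/6 − (-1/3)² = 8/9
Independent increments: Var[X_11] = 11·σ² = 11·(8/9) = 88/9

88/9


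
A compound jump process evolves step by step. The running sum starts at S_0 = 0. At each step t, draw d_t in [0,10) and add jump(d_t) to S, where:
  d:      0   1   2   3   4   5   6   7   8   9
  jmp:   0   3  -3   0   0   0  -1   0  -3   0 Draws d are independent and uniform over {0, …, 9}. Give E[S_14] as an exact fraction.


Outcome values over d=0..9: [0, 3, -3, 0, 0, 0, -1, 0, -3, 0]
Σy = -4, Σy² = 28, M = 10
μ = -4/10 = -2/5,  σ² = 28/10 − (-2/5)² = 66/25
E[S_14] = 0 + 14·(-2/5) = -28/5

-28/5


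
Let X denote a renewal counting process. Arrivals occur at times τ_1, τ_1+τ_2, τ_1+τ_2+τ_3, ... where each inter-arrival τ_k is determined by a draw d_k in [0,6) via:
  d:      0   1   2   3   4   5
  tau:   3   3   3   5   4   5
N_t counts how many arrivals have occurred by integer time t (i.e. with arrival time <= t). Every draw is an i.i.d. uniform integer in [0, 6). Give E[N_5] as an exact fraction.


1

Inter-arrival values over d=0..5: [3, 3, 3, 5, 4, 5]
Each d has probability 1/6, so the pmf of τ is: f(3) = 1/2, f(4) = 1/6, f(5) = 1/3
Renewal equation for m(n) = E[N_n]: condition on τ_1 = k (if k <= n, one arrival plus a fresh copy on the remaining n−k steps): m(n) = F(n) + Σ_{k<=n} f(k)·m(n−k), where F(n) = P(τ <= n) and m(0) = 0
m(1) = F(1) = 0
m(2) = F(2) = 0
m(3) = F(3) = 1/2
m(4) = F(4) = 2/3
m(5) = F(5) = 1
E[N_5] = m(5) = 1


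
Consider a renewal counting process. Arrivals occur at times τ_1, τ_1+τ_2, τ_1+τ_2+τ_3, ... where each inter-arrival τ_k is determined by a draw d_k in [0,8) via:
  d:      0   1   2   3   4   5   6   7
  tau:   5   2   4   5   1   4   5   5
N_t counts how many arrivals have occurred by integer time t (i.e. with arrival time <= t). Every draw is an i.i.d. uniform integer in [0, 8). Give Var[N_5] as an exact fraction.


164018671/1073741824

Inter-arrival values over d=0..7: [5, 2, 4, 5, 1, 4, 5, 5]
Each d has probability 1/8, so the pmf of τ is: f(1) = 1/8, f(2) = 1/8, f(4) = 1/4, f(5) = 1/2
Let p_n(j) = P(N_n = j), with p_0 = [1]. Condition on τ_1: p_n(0) = P(τ > n), and for j >= 1, p_n(j) = Σ_{k<=n} f(k)·p_{n−k}(j−1)
p_1 = [7/8, 1/8]  (j = 0..1)
p_2 = [3/4, 15/64, 1/64]  (j = 0..2)
p_3 = [3/4, 13/64, 23/512, 1/512]  (j = 0..3)
p_4 = [1/2, 7/16, 7/128, 31/4096, 1/4096]  (j = 0..4)
p_5 = [0, 7/8, 57/512, 51/4096, 39/32768, 1/32768]  (j = 0..5)
E[N_5] = Σ j·p_5(j) = 37353/32768;  E[N_5²] = Σ j²·p_5(j) = 47585/32768
Var[N_5] = 47585/32768 − (37353/32768)² = 164018671/1073741824


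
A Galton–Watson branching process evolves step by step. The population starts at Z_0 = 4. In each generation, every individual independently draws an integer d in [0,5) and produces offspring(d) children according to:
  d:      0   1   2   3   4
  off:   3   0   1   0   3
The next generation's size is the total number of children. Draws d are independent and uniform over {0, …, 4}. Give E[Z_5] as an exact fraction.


Outcome values over d=0..4: [3, 0, 1, 0, 3]
Σy = 7, Σy² = 19, M = 5
μ = 7/5 = 7/5,  σ² = 19/5 − (7/5)² = 46/25
E[Z_0] = 4
E[Z_1] = 7/5·E[Z_0] = 28/5
E[Z_2] = 7/5·E[Z_1] = 196/25
E[Z_3] = 7/5·E[Z_2] = 1372/125
E[Z_4] = 7/5·E[Z_3] = 9604/625
E[Z_5] = 7/5·E[Z_4] = 67228/3125

67228/3125


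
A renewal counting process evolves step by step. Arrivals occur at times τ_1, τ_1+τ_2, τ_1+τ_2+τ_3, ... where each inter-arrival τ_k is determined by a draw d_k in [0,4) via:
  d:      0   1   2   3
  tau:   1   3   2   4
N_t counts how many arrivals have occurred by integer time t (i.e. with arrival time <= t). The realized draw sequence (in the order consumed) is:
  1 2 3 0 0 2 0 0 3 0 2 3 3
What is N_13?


6

draw d_1=1: τ_1=3, arrival time A_1=3
draw d_2=2: τ_2=2, arrival time A_2=5
draw d_3=3: τ_3=4, arrival time A_3=9
draw d_4=0: τ_4=1, arrival time A_4=10
draw d_5=0: τ_5=1, arrival time A_5=11
draw d_6=2: τ_6=2, arrival time A_6=13
draw d_7=0: τ_7=1, arrival time A_7=14
draw d_8=0: τ_8=1, arrival time A_8=15
draw d_9=3: τ_9=4, arrival time A_9=19
draw d_10=0: τ_10=1, arrival time A_10=20
draw d_11=2: τ_11=2, arrival time A_11=22
draw d_12=3: τ_12=4, arrival time A_12=26
draw d_13=3: τ_13=4, arrival time A_13=30
N_t over t=0..13: 0:0 1:0 2:0 3:1 4:1 5:2 6:2 7:2 8:2 9:3 10:4 11:5 12:5 13:6


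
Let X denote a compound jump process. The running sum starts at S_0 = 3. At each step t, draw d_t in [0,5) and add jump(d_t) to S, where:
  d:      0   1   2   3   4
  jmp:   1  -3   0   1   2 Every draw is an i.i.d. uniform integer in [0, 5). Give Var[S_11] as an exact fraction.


814/25

Outcome values over d=0..4: [1, -3, 0, 1, 2]
Σy = 1, Σy² = 15, M = 5
μ = 1/5 = 1/5,  σ² = 15/5 − (1/5)² = 74/25
Independent increments: Var[S_11] = 11·σ² = 11·(74/25) = 814/25


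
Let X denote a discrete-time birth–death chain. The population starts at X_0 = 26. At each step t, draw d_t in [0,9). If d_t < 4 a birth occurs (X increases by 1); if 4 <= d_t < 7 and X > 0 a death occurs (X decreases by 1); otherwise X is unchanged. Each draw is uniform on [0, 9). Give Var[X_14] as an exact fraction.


X can drop by at most 1 per step and X_0 = 26 > T = 14, so X_t >= 26 − t >= 12 > 0 for every t <= 14: the floor at 0 (the 'and X > 0' condition) never binds. Hence X_14 = X_0 + Σ_{t<14} Y_t with i.i.d. increments Y_t = y(d_t) ∈ {+1, −1, 0}.
Outcome values over d=0..8: [1, 1, 1, 1, -1, -1, -1, 0, 0]
Σy = 1, Σy² = 7, M = 9
μ = 1/9 = 1/9,  σ² = 7/9 − (1/9)² = 62/81
Independent increments: Var[X_14] = 14·σ² = 14·(62/81) = 868/81

868/81


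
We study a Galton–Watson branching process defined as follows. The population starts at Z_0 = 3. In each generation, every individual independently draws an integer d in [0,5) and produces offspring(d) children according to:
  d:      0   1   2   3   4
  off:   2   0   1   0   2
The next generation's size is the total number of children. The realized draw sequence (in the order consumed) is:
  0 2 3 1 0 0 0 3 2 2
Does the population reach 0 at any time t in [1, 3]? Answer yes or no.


gen 0: Z_0=3, draws=[0, 2, 3], offspring=[2, 1, 0], Z_1=3
gen 1: Z_1=3, draws=[1, 0, 0], offspring=[0, 2, 2], Z_2=4
gen 2: Z_2=4, draws=[0, 3, 2, 2], offspring=[2, 0, 1, 1], Z_3=4

no


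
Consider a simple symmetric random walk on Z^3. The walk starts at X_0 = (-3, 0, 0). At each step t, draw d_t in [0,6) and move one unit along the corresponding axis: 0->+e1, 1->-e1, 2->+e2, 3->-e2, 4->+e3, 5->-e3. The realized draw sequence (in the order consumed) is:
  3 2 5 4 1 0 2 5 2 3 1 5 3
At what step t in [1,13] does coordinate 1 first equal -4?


5

t=0: X=(-3, 0, 0), d=3 → -e2, X_1=(-3, -1, 0)
t=1: X=(-3, -1, 0), d=2 → +e2, X_2=(-3, 0, 0)
t=2: X=(-3, 0, 0), d=5 → -e3, X_3=(-3, 0, -1)
t=3: X=(-3, 0, -1), d=4 → +e3, X_4=(-3, 0, 0)
t=4: X=(-3, 0, 0), d=1 → -e1, X_5=(-4, 0, 0)
t=5: X=(-4, 0, 0), d=0 → +e1, X_6=(-3, 0, 0)
t=6: X=(-3, 0, 0), d=2 → +e2, X_7=(-3, 1, 0)
t=7: X=(-3, 1, 0), d=5 → -e3, X_8=(-3, 1, -1)
t=8: X=(-3, 1, -1), d=2 → +e2, X_9=(-3, 2, -1)
t=9: X=(-3, 2, -1), d=3 → -e2, X_10=(-3, 1, -1)
t=10: X=(-3, 1, -1), d=1 → -e1, X_11=(-4, 1, -1)
t=11: X=(-4, 1, -1), d=5 → -e3, X_12=(-4, 1, -2)
t=12: X=(-4, 1, -2), d=3 → -e2, X_13=(-4, 0, -2)


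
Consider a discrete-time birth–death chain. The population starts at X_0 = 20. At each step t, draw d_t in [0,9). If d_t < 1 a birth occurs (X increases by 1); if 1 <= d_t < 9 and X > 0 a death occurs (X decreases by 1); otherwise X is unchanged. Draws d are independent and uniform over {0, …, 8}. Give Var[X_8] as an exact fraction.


256/81

X can drop by at most 1 per step and X_0 = 20 > T = 8, so X_t >= 20 − t >= 12 > 0 for every t <= 8: the floor at 0 (the 'and X > 0' condition) never binds. Hence X_8 = X_0 + Σ_{t<8} Y_t with i.i.d. increments Y_t = y(d_t) ∈ {+1, −1, 0}.
Outcome values over d=0..8: [1, -1, -1, -1, -1, -1, -1, -1, -1]
Σy = -7, Σy² = 9, M = 9
μ = -7/9 = -7/9,  σ² = 9/9 − (-7/9)² = 32/81
Independent increments: Var[X_8] = 8·σ² = 8·(32/81) = 256/81


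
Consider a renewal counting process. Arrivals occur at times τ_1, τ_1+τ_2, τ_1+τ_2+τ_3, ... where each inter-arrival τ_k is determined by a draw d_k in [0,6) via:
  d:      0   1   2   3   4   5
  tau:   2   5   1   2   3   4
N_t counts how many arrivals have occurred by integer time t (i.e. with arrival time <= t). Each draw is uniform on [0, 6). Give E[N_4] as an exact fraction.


1519/1296

Inter-arrival values over d=0..5: [2, 5, 1, 2, 3, 4]
Each d has probability 1/6, so the pmf of τ is: f(1) = 1/6, f(2) = 1/3, f(3) = 1/6, f(4) = 1/6, f(5) = 1/6
Renewal equation for m(n) = E[N_n]: condition on τ_1 = k (if k <= n, one arrival plus a fresh copy on the remaining n−k steps): m(n) = F(n) + Σ_{k<=n} f(k)·m(n−k), where F(n) = P(τ <= n) and m(0) = 0
m(1) = F(1) = 1/6
m(2) = F(2) + f(1)·m(1) = 1/2 + 1/6·1/6 = 19/36
m(3) = F(3) + f(1)·m(2) + f(2)·m(1) = 2/3 + 1/6·19/36 + 1/3·1/6 = 175/216
m(4) = F(4) + f(1)·m(3) + f(2)·m(2) + f(3)·m(1) = 5/6 + 1/6·175/216 + 1/3·19/36 + 1/6·1/6 = 1519/1296
E[N_4] = m(4) = 1519/1296
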